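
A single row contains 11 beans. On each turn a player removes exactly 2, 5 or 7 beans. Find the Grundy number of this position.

3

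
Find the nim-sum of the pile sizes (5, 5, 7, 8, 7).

8

Bitwise XOR of the heap sizes:
  0101  (5)
  0101  (5)
  0111  (7)
  1000  (8)
  0111  (7)
  ----
  1000  (8)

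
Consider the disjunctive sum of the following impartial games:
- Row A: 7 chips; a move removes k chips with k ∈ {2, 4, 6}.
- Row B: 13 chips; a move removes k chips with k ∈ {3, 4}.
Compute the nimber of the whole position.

For row A, compute g(0), g(1), … with moves {2, 4, 6}:
k:     0  1  2  3  4  5  6  7
g(k):  0  0  1  1  2  2  3  3
So g(7) = 3.
For row B, compute g(0), g(1), … with moves {3, 4}:
k:     0  1  2  3  4  5  6  7  8  9 10 11 12 13
g(k):  0  0  0  1  1  1  2  0  0  0  1  1  1  2
So g(13) = 2.
The value of a disjunctive sum is the nim-sum of the parts.
Combined value = 3 ⊕ 2 = 1.

1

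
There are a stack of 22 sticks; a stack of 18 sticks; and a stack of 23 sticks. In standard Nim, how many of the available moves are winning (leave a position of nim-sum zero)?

3

Bitwise XOR of the heap sizes:
  10110  (22)
  10010  (18)
  10111  (23)
  -----
  10011  (19)
The overall nim-sum is X = 19. A stack of size p has a winning move iff p XOR X < p (reduce it to p XOR X).
  22: 22 XOR 19 = 5 < 22 — winning move (to 5).
  18: 18 XOR 19 = 1 < 18 — winning move (to 1).
  23: 23 XOR 19 = 4 < 23 — winning move (to 4).
That gives 3 winning moves.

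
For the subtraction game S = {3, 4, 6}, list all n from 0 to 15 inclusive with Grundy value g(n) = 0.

Build the Grundy sequence with g(k) = mex{g(k−s) : s ∈ {3, 4, 6}, s ≤ k}:
k:     0  1  2  3  4  5  6  7  8  9 10 11 12 13 14 15
g(k):  0  0  0  1  1  1  2  2  2  0  0  0  1  1  1  2
The P-positions (g = 0) in 0..15 are 0, 1, 2, 9, 10, 11.

0, 1, 2, 9, 10, 11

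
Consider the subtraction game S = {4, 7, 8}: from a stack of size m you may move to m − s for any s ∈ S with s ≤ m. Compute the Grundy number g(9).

2

Grundy values for subtraction set {4, 7, 8}:
g(0) = mex{} = 0
g(1) = mex{} = 0
g(2) = mex{} = 0
g(3) = mex{} = 0
g(4) = mex{0} = 1
g(5) = mex{0} = 1
g(6) = mex{0} = 1
g(7) = mex{0} = 1
g(8) = mex{0,1} = 2
g(9) = mex{0,1} = 2
So g(9) = 2.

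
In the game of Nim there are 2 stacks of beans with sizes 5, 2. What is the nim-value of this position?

Write each in binary and XOR column by column:
  101  (5)
  010  (2)
  ---
  111  (7)

7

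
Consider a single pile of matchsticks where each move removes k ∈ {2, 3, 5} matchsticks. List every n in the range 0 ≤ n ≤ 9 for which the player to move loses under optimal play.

Grundy values for subtraction set {2, 3, 5}:
g(0) = mex{} = 0
g(1) = mex{} = 0
g(2) = mex{0} = 1
g(3) = mex{0} = 1
g(4) = mex{0,1} = 2
g(5) = mex{0,1} = 2
g(6) = mex{0,1,2} = 3
g(7) = mex{1,2} = 0
g(8) = mex{1,2,3} = 0
g(9) = mex{0,2,3} = 1
The P-positions (g = 0) in 0..9 are 0, 1, 7, 8.

0, 1, 7, 8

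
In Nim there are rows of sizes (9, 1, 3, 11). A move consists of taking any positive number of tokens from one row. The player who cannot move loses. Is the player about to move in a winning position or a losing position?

Losing position

Nim-sum: 9 ^ 1 ^ 3 ^ 11 = 0.
The nim-sum is 0, so this is a P-position: the player to move is in a losing position under optimal play.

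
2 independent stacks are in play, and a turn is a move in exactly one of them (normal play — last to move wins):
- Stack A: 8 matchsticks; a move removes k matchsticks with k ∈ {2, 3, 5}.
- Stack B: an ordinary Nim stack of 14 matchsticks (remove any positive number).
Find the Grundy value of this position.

14

Build the Grundy sequence for stack A with g(k) = mex{g(k−s) : s ∈ {2, 3, 5}, s ≤ k}:
g(0) = mex{} = 0
g(1) = mex{} = 0
g(2) = mex{0} = 1
g(3) = mex{0} = 1
g(4) = mex{0,1} = 2
g(5) = mex{0,1} = 2
g(6) = mex{0,1,2} = 3
g(7) = mex{1,2} = 0
g(8) = mex{1,2,3} = 0
So g(8) = 0.
Stack B is a plain Nim stack of size 14, so its Grundy value is 14.
The value of a disjunctive sum is the nim-sum of the parts.
Combined value = 0 ⊕ 14 = 14.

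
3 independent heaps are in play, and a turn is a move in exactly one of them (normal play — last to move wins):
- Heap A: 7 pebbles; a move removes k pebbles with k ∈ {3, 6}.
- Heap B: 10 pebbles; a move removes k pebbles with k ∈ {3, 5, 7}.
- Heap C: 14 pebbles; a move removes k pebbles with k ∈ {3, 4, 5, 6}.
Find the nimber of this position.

3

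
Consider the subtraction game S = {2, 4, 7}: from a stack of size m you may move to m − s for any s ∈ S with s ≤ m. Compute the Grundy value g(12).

Build the Grundy sequence with g(k) = mex{g(k−s) : s ∈ {2, 4, 7}, s ≤ k}:
g(0) = mex{} = 0
g(1) = mex{} = 0
g(2) = mex{0} = 1
g(3) = mex{0} = 1
g(4) = mex{0,1} = 2
g(5) = mex{0,1} = 2
g(6) = mex{1,2} = 0
g(7) = mex{0,1,2} = 3
g(8) = mex{0,2} = 1
g(9) = mex{1,2,3} = 0
g(10) = mex{0,1} = 2
g(11) = mex{0,2,3} = 1
g(12) = mex{1,2} = 0
So g(12) = 0.

0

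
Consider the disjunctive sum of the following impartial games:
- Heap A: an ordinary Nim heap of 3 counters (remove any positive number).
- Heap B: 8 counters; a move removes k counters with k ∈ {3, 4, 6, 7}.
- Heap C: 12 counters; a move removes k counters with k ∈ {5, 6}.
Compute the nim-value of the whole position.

1

Heap A is a plain Nim heap of size 3, so its Grundy value is 3.
For heap B, compute g(0), g(1), … with moves {3, 4, 6, 7}:
g(0) = mex{} = 0
g(1) = mex{} = 0
g(2) = mex{} = 0
g(3) = mex{0} = 1
g(4) = mex{0} = 1
g(5) = mex{0} = 1
g(6) = mex{0,1} = 2
g(7) = mex{0,1} = 2
g(8) = mex{0,1} = 2
So g(8) = 2.
Build the Grundy sequence for heap C with g(k) = mex{g(k−s) : s ∈ {5, 6}, s ≤ k}:
k:     0  1  2  3  4  5  6  7  8  9 10 11 12
g(k):  0  0  0  0  0  1  1  1  1  1  2  0  0
So g(12) = 0.
By the Sprague-Grundy theorem, the Grundy value of a sum of independent games is the XOR of the component values.
Combined value = 3 ⊕ 2 ⊕ 0 = 1.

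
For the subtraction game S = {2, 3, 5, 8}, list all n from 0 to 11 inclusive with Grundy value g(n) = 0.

0, 1, 7, 11

Build the Grundy sequence with g(k) = mex{g(k−s) : s ∈ {2, 3, 5, 8}, s ≤ k}:
g(0) = mex{} = 0
g(1) = mex{} = 0
g(2) = mex{0} = 1
g(3) = mex{0} = 1
g(4) = mex{0,1} = 2
g(5) = mex{0,1} = 2
g(6) = mex{0,1,2} = 3
g(7) = mex{1,2} = 0
g(8) = mex{0,1,2,3} = 4
g(9) = mex{0,2,3} = 1
g(10) = mex{0,1,2,4} = 3
g(11) = mex{1,3,4} = 0
The P-positions (g = 0) in 0..11 are 0, 1, 7, 11.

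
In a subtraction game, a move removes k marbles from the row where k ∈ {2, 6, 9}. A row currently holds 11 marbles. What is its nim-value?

3

Compute g(0), g(1), … for moves {2, 6, 9}:
k:     0  1  2  3  4  5  6  7  8  9 10 11
g(k):  0  0  1  1  0  0  1  1  0  2  1  3
So g(11) = 3.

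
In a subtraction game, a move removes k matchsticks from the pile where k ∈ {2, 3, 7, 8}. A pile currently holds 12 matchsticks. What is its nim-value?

1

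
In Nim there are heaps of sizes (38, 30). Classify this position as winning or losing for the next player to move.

Winning position

Write each in binary and XOR column by column:
  100110  (38)
  011110  (30)
  ------
  111000  (56)
The nim-sum is 56 ≠ 0, so this is an N-position: the player to move can win.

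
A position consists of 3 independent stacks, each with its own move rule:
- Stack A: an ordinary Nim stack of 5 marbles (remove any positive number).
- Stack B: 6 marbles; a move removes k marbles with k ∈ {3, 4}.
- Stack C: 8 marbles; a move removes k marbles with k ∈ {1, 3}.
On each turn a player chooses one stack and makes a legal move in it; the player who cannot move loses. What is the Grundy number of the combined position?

Stack A is a plain Nim stack of size 5, so its Grundy value is 5.
Grundy values for stack B (subtraction set {3, 4}):
k:     0  1  2  3  4  5  6
g(k):  0  0  0  1  1  1  2
So g(6) = 2.
Build the Grundy sequence for stack C with g(k) = mex{g(k−s) : s ∈ {1, 3}, s ≤ k}:
g(0) = mex{} = 0
g(1) = mex{0} = 1
g(2) = mex{1} = 0
g(3) = mex{0} = 1
g(4) = mex{1} = 0
g(5) = mex{0} = 1
g(6) = mex{1} = 0
g(7) = mex{0} = 1
g(8) = mex{1} = 0
So g(8) = 0.
The value of a disjunctive sum is the nim-sum of the parts.
Combined value = 5 XOR 2 XOR 0 = 7.

7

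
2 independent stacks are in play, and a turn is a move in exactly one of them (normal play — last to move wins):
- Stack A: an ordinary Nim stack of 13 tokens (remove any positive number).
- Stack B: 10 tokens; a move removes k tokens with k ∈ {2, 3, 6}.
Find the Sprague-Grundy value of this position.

Stack A is a plain Nim stack of size 13, so its Grundy value is 13.
For stack B, compute g(0), g(1), … with moves {2, 3, 6}:
k:     0  1  2  3  4  5  6  7  8  9 10
g(k):  0  0  1  1  2  0  3  1  2  0  0
So g(10) = 0.
The value of a disjunctive sum is the nim-sum of the parts.
Combined value = 13 XOR 0 = 13.

13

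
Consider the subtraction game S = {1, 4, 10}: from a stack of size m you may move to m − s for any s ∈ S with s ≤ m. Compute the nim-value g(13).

0

Compute g(0), g(1), … for moves {1, 4, 10}:
g(0) = mex{} = 0
g(1) = mex{0} = 1
g(2) = mex{1} = 0
g(3) = mex{0} = 1
g(4) = mex{0,1} = 2
g(5) = mex{1,2} = 0
g(6) = mex{0} = 1
g(7) = mex{1} = 0
g(8) = mex{0,2} = 1
g(9) = mex{0,1} = 2
g(10) = mex{0,1,2} = 3
g(11) = mex{0,1,3} = 2
g(12) = mex{0,1,2} = 3
g(13) = mex{1,2,3} = 0
So g(13) = 0.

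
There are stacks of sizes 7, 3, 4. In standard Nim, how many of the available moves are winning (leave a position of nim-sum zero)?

0

In binary:
  111  (7)
  011  (3)
  100  (4)
  ---
  000  (0)
The nim-sum is already 0, so every move leaves a nonzero nim-sum — there are no winning moves.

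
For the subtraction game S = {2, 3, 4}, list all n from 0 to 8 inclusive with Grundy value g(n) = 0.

0, 1, 6, 7

Compute g(0), g(1), … for moves {2, 3, 4}:
k:     0  1  2  3  4  5  6  7  8
g(k):  0  0  1  1  2  2  0  0  1
The P-positions (g = 0) in 0..8 are 0, 1, 6, 7.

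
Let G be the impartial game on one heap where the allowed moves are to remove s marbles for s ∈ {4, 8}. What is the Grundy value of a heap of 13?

0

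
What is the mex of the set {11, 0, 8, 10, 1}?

The values 0, 1 are all present; 2 is the first non-negative integer missing from the set.

2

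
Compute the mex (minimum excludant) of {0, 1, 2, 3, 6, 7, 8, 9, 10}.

4

The values 0, 1, 2, 3 are all present; 4 is the first non-negative integer missing from the set.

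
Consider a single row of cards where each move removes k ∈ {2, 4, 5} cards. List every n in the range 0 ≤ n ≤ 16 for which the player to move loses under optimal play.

0, 1, 7, 8, 14, 15

Build the Grundy sequence with g(k) = mex{g(k−s) : s ∈ {2, 4, 5}, s ≤ k}:
k:     0  1  2  3  4  5  6  7  8  9 10 11 12 13 14 15 16
g(k):  0  0  1  1  2  2  3  0  0  1  1  2  2  3  0  0  1
The P-positions (g = 0) in 0..16 are 0, 1, 7, 8, 14, 15.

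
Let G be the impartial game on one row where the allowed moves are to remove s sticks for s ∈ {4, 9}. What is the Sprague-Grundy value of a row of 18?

Build the Grundy sequence with g(k) = mex{g(k−s) : s ∈ {4, 9}, s ≤ k}:
k:     0  1  2  3  4  5  6  7  8  9 10 11 12 13 14 15 16 17 18
g(k):  0  0  0  0  1  1  1  1  0  2  2  2  1  0  0  0  0  1  1
So g(18) = 1.

1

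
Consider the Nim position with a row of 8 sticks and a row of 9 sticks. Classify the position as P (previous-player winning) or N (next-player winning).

Bitwise XOR of the heap sizes:
  1000  (8)
  1001  (9)
  ----
  0001  (1)
The nim-sum is 1 ≠ 0, so this is an N-position: the player to move can win.

N-position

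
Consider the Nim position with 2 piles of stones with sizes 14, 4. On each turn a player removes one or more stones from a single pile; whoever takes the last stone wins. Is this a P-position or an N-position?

N-position

Compute the nim-sum pairwise:
14 XOR 4 = 10
The nim-sum is 10 ≠ 0, so this is an N-position: the player to move can win.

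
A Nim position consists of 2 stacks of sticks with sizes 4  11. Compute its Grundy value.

15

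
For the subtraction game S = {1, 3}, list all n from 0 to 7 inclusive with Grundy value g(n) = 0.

0, 2, 4, 6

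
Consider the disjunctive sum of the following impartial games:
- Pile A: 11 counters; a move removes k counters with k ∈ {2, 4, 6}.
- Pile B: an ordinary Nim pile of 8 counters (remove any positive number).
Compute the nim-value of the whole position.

Grundy values for pile A (subtraction set {2, 4, 6}):
k:     0  1  2  3  4  5  6  7  8  9 10 11
g(k):  0  0  1  1  2  2  3  3  0  0  1  1
So g(11) = 1.
Pile B is a plain Nim pile of size 8, so its Grundy value is 8.
By the Sprague-Grundy theorem, the Grundy value of a sum of independent games is the XOR of the component values.
Combined value = 1 ⊕ 8 = 9.

9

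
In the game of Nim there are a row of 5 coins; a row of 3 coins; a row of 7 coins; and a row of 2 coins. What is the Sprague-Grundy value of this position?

3

Write each in binary and XOR column by column:
  101  (5)
  011  (3)
  111  (7)
  010  (2)
  ---
  011  (3)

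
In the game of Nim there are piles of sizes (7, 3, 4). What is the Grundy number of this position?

0

Bitwise XOR of the heap sizes:
  111  (7)
  011  (3)
  100  (4)
  ---
  000  (0)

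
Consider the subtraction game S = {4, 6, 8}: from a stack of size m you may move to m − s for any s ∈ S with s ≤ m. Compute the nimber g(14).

0

Compute g(0), g(1), … for moves {4, 6, 8}:
k:     0  1  2  3  4  5  6  7  8  9 10 11 12 13 14
g(k):  0  0  0  0  1  1  1  1  2  2  2  2  0  0  0
So g(14) = 0.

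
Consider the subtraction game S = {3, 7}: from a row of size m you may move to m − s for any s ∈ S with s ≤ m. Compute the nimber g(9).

Compute g(0), g(1), … for moves {3, 7}:
g(0) = mex{} = 0
g(1) = mex{} = 0
g(2) = mex{} = 0
g(3) = mex{0} = 1
g(4) = mex{0} = 1
g(5) = mex{0} = 1
g(6) = mex{1} = 0
g(7) = mex{0,1} = 2
g(8) = mex{0,1} = 2
g(9) = mex{0} = 1
So g(9) = 1.

1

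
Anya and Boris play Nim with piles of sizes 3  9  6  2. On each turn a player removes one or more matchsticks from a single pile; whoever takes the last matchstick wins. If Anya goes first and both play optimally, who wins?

Compute the nim-sum pairwise:
3 ^ 9 = 10
10 ^ 6 = 12
12 ^ 2 = 14
The nim-sum is 14 ≠ 0, so this is an N-position: the player to move can win; Anya has a winning move.

Anya wins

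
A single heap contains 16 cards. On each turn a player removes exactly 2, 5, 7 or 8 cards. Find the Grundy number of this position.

1

Build the Grundy sequence with g(k) = mex{g(k−s) : s ∈ {2, 5, 7, 8}, s ≤ k}:
k:     0  1  2  3  4  5  6  7  8  9 10 11 12 13 14 15 16
g(k):  0  0  1  1  0  2  1  3  2  2  0  3  1  0  0  1  1
So g(16) = 1.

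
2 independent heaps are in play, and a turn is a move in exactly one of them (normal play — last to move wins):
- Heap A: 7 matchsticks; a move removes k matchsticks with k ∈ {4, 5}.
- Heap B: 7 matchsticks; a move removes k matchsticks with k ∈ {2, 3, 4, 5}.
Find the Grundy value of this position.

Build the Grundy sequence for heap A with g(k) = mex{g(k−s) : s ∈ {4, 5}, s ≤ k}:
g(0) = mex{} = 0
g(1) = mex{} = 0
g(2) = mex{} = 0
g(3) = mex{} = 0
g(4) = mex{0} = 1
g(5) = mex{0} = 1
g(6) = mex{0} = 1
g(7) = mex{0} = 1
So g(7) = 1.
For heap B, compute g(0), g(1), … with moves {2, 3, 4, 5}:
g(0) = mex{} = 0
g(1) = mex{} = 0
g(2) = mex{0} = 1
g(3) = mex{0} = 1
g(4) = mex{0,1} = 2
g(5) = mex{0,1} = 2
g(6) = mex{0,1,2} = 3
g(7) = mex{1,2} = 0
So g(7) = 0.
The value of a disjunctive sum is the nim-sum of the parts.
Combined value = 1 ⊕ 0 = 1.

1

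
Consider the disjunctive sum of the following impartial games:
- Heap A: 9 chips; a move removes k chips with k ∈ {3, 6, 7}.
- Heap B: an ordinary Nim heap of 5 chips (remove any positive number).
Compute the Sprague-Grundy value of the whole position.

6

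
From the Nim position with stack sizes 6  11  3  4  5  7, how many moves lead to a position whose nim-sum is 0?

Compute the nim-sum pairwise:
6 ^ 11 = 13
13 ^ 3 = 14
14 ^ 4 = 10
10 ^ 5 = 15
15 ^ 7 = 8
The overall nim-sum is X = 8. A stack of size p has a winning move iff p XOR X < p (reduce it to p XOR X).
  6: 6 XOR 8 = 14 ≥ 6 — no move.
  11: 11 XOR 8 = 3 < 11 — winning move (to 3).
  3: 3 XOR 8 = 11 ≥ 3 — no move.
  4: 4 XOR 8 = 12 ≥ 4 — no move.
  5: 5 XOR 8 = 13 ≥ 5 — no move.
  7: 7 XOR 8 = 15 ≥ 7 — no move.
That gives 1 winning move.

1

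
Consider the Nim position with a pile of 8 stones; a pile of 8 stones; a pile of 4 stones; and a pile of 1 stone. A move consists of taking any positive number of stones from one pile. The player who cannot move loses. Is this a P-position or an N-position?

Compute the nim-sum pairwise:
8 ^ 8 = 0
0 ^ 4 = 4
4 ^ 1 = 5
The nim-sum is 5 ≠ 0, so this is an N-position: the player to move can win.

N-position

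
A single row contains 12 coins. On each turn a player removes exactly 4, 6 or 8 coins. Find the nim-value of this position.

Grundy values for subtraction set {4, 6, 8}:
k:     0  1  2  3  4  5  6  7  8  9 10 11 12
g(k):  0  0  0  0  1  1  1  1  2  2  2  2  0
So g(12) = 0.

0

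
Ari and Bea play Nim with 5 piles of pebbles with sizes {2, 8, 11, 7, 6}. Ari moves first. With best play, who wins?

Bea wins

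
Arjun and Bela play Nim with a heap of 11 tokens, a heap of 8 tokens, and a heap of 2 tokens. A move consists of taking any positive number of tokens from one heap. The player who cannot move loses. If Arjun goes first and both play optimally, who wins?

Arjun wins

Bitwise XOR of the heap sizes:
  1011  (11)
  1000  (8)
  0010  (2)
  ----
  0001  (1)
The nim-sum is 1 ≠ 0, so this is an N-position: the player to move can win; Arjun has a winning move.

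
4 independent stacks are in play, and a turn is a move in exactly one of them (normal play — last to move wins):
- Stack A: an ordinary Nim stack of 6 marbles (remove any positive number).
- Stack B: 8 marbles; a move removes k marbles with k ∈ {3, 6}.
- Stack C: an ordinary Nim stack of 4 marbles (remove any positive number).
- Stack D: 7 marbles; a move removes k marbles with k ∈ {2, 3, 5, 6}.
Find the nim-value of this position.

Stack A is a plain Nim stack of size 6, so its Grundy value is 6.
Grundy values for stack B (subtraction set {3, 6}):
k:     0  1  2  3  4  5  6  7  8
g(k):  0  0  0  1  1  1  2  2  2
So g(8) = 2.
Stack C is a plain Nim stack of size 4, so its Grundy value is 4.
Grundy values for stack D (subtraction set {2, 3, 5, 6}):
k:     0  1  2  3  4  5  6  7
g(k):  0  0  1  1  2  2  3  3
So g(7) = 3.
By the Sprague-Grundy theorem, the Grundy value of a sum of independent games is the XOR of the component values.
Combined value = 6 XOR 2 XOR 4 XOR 3 = 3.

3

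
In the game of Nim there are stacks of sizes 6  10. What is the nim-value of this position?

Write each in binary and XOR column by column:
  0110  (6)
  1010  (10)
  ----
  1100  (12)

12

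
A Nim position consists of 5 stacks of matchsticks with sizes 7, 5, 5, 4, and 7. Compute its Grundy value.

4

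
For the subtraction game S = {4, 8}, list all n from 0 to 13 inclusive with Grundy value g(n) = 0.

Build the Grundy sequence with g(k) = mex{g(k−s) : s ∈ {4, 8}, s ≤ k}:
g(0) = mex{} = 0
g(1) = mex{} = 0
g(2) = mex{} = 0
g(3) = mex{} = 0
g(4) = mex{0} = 1
g(5) = mex{0} = 1
g(6) = mex{0} = 1
g(7) = mex{0} = 1
g(8) = mex{0,1} = 2
g(9) = mex{0,1} = 2
g(10) = mex{0,1} = 2
g(11) = mex{0,1} = 2
g(12) = mex{1,2} = 0
g(13) = mex{1,2} = 0
The P-positions (g = 0) in 0..13 are 0, 1, 2, 3, 12, 13.

0, 1, 2, 3, 12, 13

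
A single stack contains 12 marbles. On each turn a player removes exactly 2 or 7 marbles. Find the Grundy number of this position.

Grundy values for subtraction set {2, 7}:
k:     0  1  2  3  4  5  6  7  8  9 10 11 12
g(k):  0  0  1  1  0  0  1  1  2  0  0  1  1
So g(12) = 1.

1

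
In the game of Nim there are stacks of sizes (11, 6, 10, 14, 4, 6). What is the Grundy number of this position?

Write each in binary and XOR column by column:
  1011  (11)
  0110  (6)
  1010  (10)
  1110  (14)
  0100  (4)
  0110  (6)
  ----
  1011  (11)

11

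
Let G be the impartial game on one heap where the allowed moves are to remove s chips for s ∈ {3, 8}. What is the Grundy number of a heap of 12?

Build the Grundy sequence with g(k) = mex{g(k−s) : s ∈ {3, 8}, s ≤ k}:
g(0) = mex{} = 0
g(1) = mex{} = 0
g(2) = mex{} = 0
g(3) = mex{0} = 1
g(4) = mex{0} = 1
g(5) = mex{0} = 1
g(6) = mex{1} = 0
g(7) = mex{1} = 0
g(8) = mex{0,1} = 2
g(9) = mex{0} = 1
g(10) = mex{0} = 1
g(11) = mex{1,2} = 0
g(12) = mex{1} = 0
So g(12) = 0.

0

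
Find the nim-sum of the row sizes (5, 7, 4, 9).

15

Compute the nim-sum pairwise:
5 ⊕ 7 = 2
2 ⊕ 4 = 6
6 ⊕ 9 = 15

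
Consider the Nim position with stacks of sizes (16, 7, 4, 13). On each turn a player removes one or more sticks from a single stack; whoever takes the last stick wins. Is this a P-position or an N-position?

N-position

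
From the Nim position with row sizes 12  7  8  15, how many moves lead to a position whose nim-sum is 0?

Nim-sum: 12 ^ 7 ^ 8 ^ 15 = 12.
The overall nim-sum is X = 12. A row of size p has a winning move iff p XOR X < p (reduce it to p XOR X).
  12: 12 XOR 12 = 0 < 12 — winning move (to 0).
  7: 7 XOR 12 = 11 ≥ 7 — no move.
  8: 8 XOR 12 = 4 < 8 — winning move (to 4).
  15: 15 XOR 12 = 3 < 15 — winning move (to 3).
That gives 3 winning moves.

3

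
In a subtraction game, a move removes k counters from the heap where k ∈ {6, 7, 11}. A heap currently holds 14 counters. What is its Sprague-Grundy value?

2

Build the Grundy sequence with g(k) = mex{g(k−s) : s ∈ {6, 7, 11}, s ≤ k}:
k:     0  1  2  3  4  5  6  7  8  9 10 11 12 13 14
g(k):  0  0  0  0  0  0  1  1  1  1  1  1  2  2  2
So g(14) = 2.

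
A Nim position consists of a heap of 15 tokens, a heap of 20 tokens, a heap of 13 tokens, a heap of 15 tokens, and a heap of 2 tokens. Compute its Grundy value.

Compute the nim-sum pairwise:
15 XOR 20 = 27
27 XOR 13 = 22
22 XOR 15 = 25
25 XOR 2 = 27

27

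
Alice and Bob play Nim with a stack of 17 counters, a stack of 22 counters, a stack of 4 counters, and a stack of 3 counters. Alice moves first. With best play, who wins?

Bob wins

Nim-sum: 17 XOR 22 XOR 4 XOR 3 = 0.
The nim-sum is 0, so this is a P-position: the player to move is in a losing position under optimal play; Alice is about to move from it and so loses — Bob wins.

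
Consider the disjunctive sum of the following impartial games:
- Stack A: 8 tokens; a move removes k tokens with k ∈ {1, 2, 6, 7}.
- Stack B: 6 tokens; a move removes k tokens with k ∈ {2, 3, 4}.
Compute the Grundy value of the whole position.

0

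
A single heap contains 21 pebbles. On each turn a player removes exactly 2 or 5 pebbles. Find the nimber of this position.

Compute g(0), g(1), … for moves {2, 5}:
k:     0  1  2  3  4  5  6  7  8  9 10 11 12 13 14 15 16 17 18 19 20 21
g(k):  0  0  1  1  0  2  1  0  0  1  1  0  2  1  0  0  1  1  0  2  1  0
So g(21) = 0.

0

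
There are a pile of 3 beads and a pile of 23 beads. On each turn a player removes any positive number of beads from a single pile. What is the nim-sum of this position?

Write each in binary and XOR column by column:
  00011  (3)
  10111  (23)
  -----
  10100  (20)

20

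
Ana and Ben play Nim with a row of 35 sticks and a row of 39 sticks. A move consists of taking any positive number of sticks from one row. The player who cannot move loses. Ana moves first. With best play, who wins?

Nim-sum: 35 ⊕ 39 = 4.
The nim-sum is 4 ≠ 0, so this is an N-position: the player to move can win; Ana has a winning move.

Ana wins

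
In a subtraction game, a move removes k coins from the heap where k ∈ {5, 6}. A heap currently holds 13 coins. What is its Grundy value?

0

Compute g(0), g(1), … for moves {5, 6}:
g(0) = mex{} = 0
g(1) = mex{} = 0
g(2) = mex{} = 0
g(3) = mex{} = 0
g(4) = mex{} = 0
g(5) = mex{0} = 1
g(6) = mex{0} = 1
g(7) = mex{0} = 1
g(8) = mex{0} = 1
g(9) = mex{0} = 1
g(10) = mex{0,1} = 2
g(11) = mex{1} = 0
g(12) = mex{1} = 0
g(13) = mex{1} = 0
So g(13) = 0.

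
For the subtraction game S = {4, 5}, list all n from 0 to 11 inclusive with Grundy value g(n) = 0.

0, 1, 2, 3, 9, 10, 11

Build the Grundy sequence with g(k) = mex{g(k−s) : s ∈ {4, 5}, s ≤ k}:
k:     0  1  2  3  4  5  6  7  8  9 10 11
g(k):  0  0  0  0  1  1  1  1  2  0  0  0
The P-positions (g = 0) in 0..11 are 0, 1, 2, 3, 9, 10, 11.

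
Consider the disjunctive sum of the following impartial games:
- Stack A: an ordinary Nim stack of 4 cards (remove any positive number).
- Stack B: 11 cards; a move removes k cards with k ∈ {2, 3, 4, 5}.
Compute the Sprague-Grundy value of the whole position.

Stack A is a plain Nim stack of size 4, so its Grundy value is 4.
Build the Grundy sequence for stack B with g(k) = mex{g(k−s) : s ∈ {2, 3, 4, 5}, s ≤ k}:
g(0) = mex{} = 0
g(1) = mex{} = 0
g(2) = mex{0} = 1
g(3) = mex{0} = 1
g(4) = mex{0,1} = 2
g(5) = mex{0,1} = 2
g(6) = mex{0,1,2} = 3
g(7) = mex{1,2} = 0
g(8) = mex{1,2,3} = 0
g(9) = mex{0,2,3} = 1
g(10) = mex{0,2,3} = 1
g(11) = mex{0,1,3} = 2
So g(11) = 2.
The value of a disjunctive sum is the nim-sum of the parts.
Combined value = 4 ⊕ 2 = 6.

6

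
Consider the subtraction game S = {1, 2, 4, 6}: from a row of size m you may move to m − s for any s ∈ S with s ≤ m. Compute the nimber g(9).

1

Grundy values for subtraction set {1, 2, 4, 6}:
g(0) = mex{} = 0
g(1) = mex{0} = 1
g(2) = mex{0,1} = 2
g(3) = mex{1,2} = 0
g(4) = mex{0,2} = 1
g(5) = mex{0,1} = 2
g(6) = mex{0,1,2} = 3
g(7) = mex{0,1,2,3} = 4
g(8) = mex{1,2,3,4} = 0
g(9) = mex{0,2,4} = 1
So g(9) = 1.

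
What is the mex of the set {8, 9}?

0

0 is not in the set, so the mex is 0.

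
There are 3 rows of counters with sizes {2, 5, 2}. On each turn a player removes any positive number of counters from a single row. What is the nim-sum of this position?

5

Compute the nim-sum pairwise:
2 ^ 5 = 7
7 ^ 2 = 5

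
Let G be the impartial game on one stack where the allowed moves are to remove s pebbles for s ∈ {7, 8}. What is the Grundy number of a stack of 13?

1

Build the Grundy sequence with g(k) = mex{g(k−s) : s ∈ {7, 8}, s ≤ k}:
k:     0  1  2  3  4  5  6  7  8  9 10 11 12 13
g(k):  0  0  0  0  0  0  0  1  1  1  1  1  1  1
So g(13) = 1.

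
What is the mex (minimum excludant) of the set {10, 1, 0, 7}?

The values 0, 1 are all present; 2 is the first non-negative integer missing from the set.

2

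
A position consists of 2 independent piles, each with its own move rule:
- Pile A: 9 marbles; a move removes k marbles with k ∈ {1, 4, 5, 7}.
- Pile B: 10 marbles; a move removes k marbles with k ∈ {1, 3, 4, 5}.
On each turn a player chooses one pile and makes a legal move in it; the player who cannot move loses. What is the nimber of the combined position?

For pile A, compute g(0), g(1), … with moves {1, 4, 5, 7}:
g(0) = mex{} = 0
g(1) = mex{0} = 1
g(2) = mex{1} = 0
g(3) = mex{0} = 1
g(4) = mex{0,1} = 2
g(5) = mex{0,1,2} = 3
g(6) = mex{0,1,3} = 2
g(7) = mex{0,1,2} = 3
g(8) = mex{1,2,3} = 0
g(9) = mex{0,2,3} = 1
So g(9) = 1.
Build the Grundy sequence for pile B with g(k) = mex{g(k−s) : s ∈ {1, 3, 4, 5}, s ≤ k}:
k:     0  1  2  3  4  5  6  7  8  9 10
g(k):  0  1  0  1  2  3  2  3  0  1  0
So g(10) = 0.
By the Sprague-Grundy theorem, the Grundy value of a sum of independent games is the XOR of the component values.
Combined value = 1 ⊕ 0 = 1.

1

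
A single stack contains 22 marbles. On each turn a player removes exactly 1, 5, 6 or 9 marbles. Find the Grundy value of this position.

Compute g(0), g(1), … for moves {1, 5, 6, 9}:
k:     0  1  2  3  4  5  6  7  8  9 10 11 12 13 14 15 16 17 18 19 20 21 22
g(k):  0  1  0  1  0  1  2  3  2  3  2  3  0  1  0  1  0  1  2  3  2  3  2
So g(22) = 2.

2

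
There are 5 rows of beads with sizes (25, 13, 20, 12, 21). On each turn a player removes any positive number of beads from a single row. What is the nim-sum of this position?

25

Compute the nim-sum pairwise:
25 ^ 13 = 20
20 ^ 20 = 0
0 ^ 12 = 12
12 ^ 21 = 25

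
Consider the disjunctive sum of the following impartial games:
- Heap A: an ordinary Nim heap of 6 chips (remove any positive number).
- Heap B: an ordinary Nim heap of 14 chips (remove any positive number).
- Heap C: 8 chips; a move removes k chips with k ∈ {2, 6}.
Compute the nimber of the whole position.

Heap A is a plain Nim heap of size 6, so its Grundy value is 6.
Heap B is a plain Nim heap of size 14, so its Grundy value is 14.
Build the Grundy sequence for heap C with g(k) = mex{g(k−s) : s ∈ {2, 6}, s ≤ k}:
k:     0  1  2  3  4  5  6  7  8
g(k):  0  0  1  1  0  0  1  1  0
So g(8) = 0.
The value of a disjunctive sum is the nim-sum of the parts.
Combined value = 6 XOR 14 XOR 0 = 8.

8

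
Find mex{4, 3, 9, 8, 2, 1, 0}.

5

The values 0, 1, 2, 3, 4 are all present; 5 is the first non-negative integer missing from the set.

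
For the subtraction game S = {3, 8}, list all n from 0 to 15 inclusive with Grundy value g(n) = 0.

0, 1, 2, 6, 7, 11, 12, 13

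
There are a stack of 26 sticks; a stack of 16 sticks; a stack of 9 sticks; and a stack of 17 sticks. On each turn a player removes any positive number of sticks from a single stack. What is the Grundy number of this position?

18

Compute the nim-sum pairwise:
26 ^ 16 = 10
10 ^ 9 = 3
3 ^ 17 = 18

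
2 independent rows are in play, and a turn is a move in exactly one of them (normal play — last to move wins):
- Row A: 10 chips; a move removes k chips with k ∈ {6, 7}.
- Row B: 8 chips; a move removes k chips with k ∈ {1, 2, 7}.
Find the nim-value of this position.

Build the Grundy sequence for row A with g(k) = mex{g(k−s) : s ∈ {6, 7}, s ≤ k}:
g(0) = mex{} = 0
g(1) = mex{} = 0
g(2) = mex{} = 0
g(3) = mex{} = 0
g(4) = mex{} = 0
g(5) = mex{} = 0
g(6) = mex{0} = 1
g(7) = mex{0} = 1
g(8) = mex{0} = 1
g(9) = mex{0} = 1
g(10) = mex{0} = 1
So g(10) = 1.
Build the Grundy sequence for row B with g(k) = mex{g(k−s) : s ∈ {1, 2, 7}, s ≤ k}:
g(0) = mex{} = 0
g(1) = mex{0} = 1
g(2) = mex{0,1} = 2
g(3) = mex{1,2} = 0
g(4) = mex{0,2} = 1
g(5) = mex{0,1} = 2
g(6) = mex{1,2} = 0
g(7) = mex{0,2} = 1
g(8) = mex{0,1} = 2
So g(8) = 2.
By the Sprague-Grundy theorem, the Grundy value of a sum of independent games is the XOR of the component values.
Combined value = 1 ⊕ 2 = 3.

3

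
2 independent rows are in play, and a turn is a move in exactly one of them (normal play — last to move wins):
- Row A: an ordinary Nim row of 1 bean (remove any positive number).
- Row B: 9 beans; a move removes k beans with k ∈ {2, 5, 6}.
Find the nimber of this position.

Row A is a plain Nim row of size 1, so its Grundy value is 1.
For row B, compute g(0), g(1), … with moves {2, 5, 6}:
g(0) = mex{} = 0
g(1) = mex{} = 0
g(2) = mex{0} = 1
g(3) = mex{0} = 1
g(4) = mex{1} = 0
g(5) = mex{0,1} = 2
g(6) = mex{0} = 1
g(7) = mex{0,1,2} = 3
g(8) = mex{1} = 0
g(9) = mex{0,1,3} = 2
So g(9) = 2.
The value of a disjunctive sum is the nim-sum of the parts.
Combined value = 1 ⊕ 2 = 3.

3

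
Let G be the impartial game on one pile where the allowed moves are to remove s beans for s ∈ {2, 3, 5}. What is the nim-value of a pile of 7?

Compute g(0), g(1), … for moves {2, 3, 5}:
k:     0  1  2  3  4  5  6  7
g(k):  0  0  1  1  2  2  3  0
So g(7) = 0.

0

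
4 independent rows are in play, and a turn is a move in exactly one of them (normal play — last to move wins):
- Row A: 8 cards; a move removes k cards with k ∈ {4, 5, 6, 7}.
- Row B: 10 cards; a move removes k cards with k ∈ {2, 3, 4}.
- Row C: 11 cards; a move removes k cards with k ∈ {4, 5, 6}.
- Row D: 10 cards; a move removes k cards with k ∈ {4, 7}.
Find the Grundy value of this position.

2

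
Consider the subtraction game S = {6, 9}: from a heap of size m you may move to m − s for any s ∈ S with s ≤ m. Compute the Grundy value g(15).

Build the Grundy sequence with g(k) = mex{g(k−s) : s ∈ {6, 9}, s ≤ k}:
k:     0  1  2  3  4  5  6  7  8  9 10 11 12 13 14 15
g(k):  0  0  0  0  0  0  1  1  1  1  1  1  2  2  2  0
So g(15) = 0.

0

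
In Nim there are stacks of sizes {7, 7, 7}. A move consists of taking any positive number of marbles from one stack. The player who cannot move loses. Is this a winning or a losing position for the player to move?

In binary:
  111  (7)
  111  (7)
  111  (7)
  ---
  111  (7)
The nim-sum is 7 ≠ 0, so this is an N-position: the player to move can win.

Winning position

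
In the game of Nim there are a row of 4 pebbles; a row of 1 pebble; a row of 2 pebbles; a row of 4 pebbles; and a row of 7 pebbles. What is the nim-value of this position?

Nim-sum: 4 XOR 1 XOR 2 XOR 4 XOR 7 = 4.

4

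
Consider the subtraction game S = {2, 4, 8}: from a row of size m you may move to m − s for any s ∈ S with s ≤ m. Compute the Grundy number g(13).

0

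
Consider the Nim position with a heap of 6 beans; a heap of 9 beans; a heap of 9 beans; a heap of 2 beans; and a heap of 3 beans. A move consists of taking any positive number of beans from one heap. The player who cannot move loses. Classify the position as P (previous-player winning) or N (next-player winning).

N-position

Nim-sum: 6 ⊕ 9 ⊕ 9 ⊕ 2 ⊕ 3 = 7.
The nim-sum is 7 ≠ 0, so this is an N-position: the player to move can win.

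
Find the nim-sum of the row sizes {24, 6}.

Nim-sum: 24 XOR 6 = 30.

30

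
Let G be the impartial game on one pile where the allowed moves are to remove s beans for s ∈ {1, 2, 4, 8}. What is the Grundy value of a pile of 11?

2

Compute g(0), g(1), … for moves {1, 2, 4, 8}:
g(0) = mex{} = 0
g(1) = mex{0} = 1
g(2) = mex{0,1} = 2
g(3) = mex{1,2} = 0
g(4) = mex{0,2} = 1
g(5) = mex{0,1} = 2
g(6) = mex{1,2} = 0
g(7) = mex{0,2} = 1
g(8) = mex{0,1} = 2
g(9) = mex{1,2} = 0
g(10) = mex{0,2} = 1
g(11) = mex{0,1} = 2
So g(11) = 2.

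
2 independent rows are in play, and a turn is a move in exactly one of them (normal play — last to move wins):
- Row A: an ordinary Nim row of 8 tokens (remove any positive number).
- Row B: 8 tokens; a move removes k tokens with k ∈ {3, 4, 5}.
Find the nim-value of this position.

Row A is a plain Nim row of size 8, so its Grundy value is 8.
Build the Grundy sequence for row B with g(k) = mex{g(k−s) : s ∈ {3, 4, 5}, s ≤ k}:
g(0) = mex{} = 0
g(1) = mex{} = 0
g(2) = mex{} = 0
g(3) = mex{0} = 1
g(4) = mex{0} = 1
g(5) = mex{0} = 1
g(6) = mex{0,1} = 2
g(7) = mex{0,1} = 2
g(8) = mex{1} = 0
So g(8) = 0.
The value of a disjunctive sum is the nim-sum of the parts.
Combined value = 8 XOR 0 = 8.

8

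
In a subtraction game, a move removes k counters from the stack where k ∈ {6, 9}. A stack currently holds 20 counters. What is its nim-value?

0

Grundy values for subtraction set {6, 9}:
k:     0  1  2  3  4  5  6  7  8  9 10 11 12 13 14 15 16 17 18 19 20
g(k):  0  0  0  0  0  0  1  1  1  1  1  1  2  2  2  0  0  0  0  0  0
So g(20) = 0.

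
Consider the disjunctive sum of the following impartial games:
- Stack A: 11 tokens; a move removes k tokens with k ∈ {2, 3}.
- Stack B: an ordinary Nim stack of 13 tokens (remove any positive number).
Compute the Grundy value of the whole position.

Build the Grundy sequence for stack A with g(k) = mex{g(k−s) : s ∈ {2, 3}, s ≤ k}:
k:     0  1  2  3  4  5  6  7  8  9 10 11
g(k):  0  0  1  1  2  0  0  1  1  2  0  0
So g(11) = 0.
Stack B is a plain Nim stack of size 13, so its Grundy value is 13.
By the Sprague-Grundy theorem, the Grundy value of a sum of independent games is the XOR of the component values.
Combined value = 0 XOR 13 = 13.

13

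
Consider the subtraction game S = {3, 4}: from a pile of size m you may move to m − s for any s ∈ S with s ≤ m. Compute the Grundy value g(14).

0

Grundy values for subtraction set {3, 4}:
k:     0  1  2  3  4  5  6  7  8  9 10 11 12 13 14
g(k):  0  0  0  1  1  1  2  0  0  0  1  1  1  2  0
So g(14) = 0.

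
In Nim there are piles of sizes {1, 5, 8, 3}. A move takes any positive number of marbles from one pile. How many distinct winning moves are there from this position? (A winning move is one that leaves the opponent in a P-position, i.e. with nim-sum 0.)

Compute the nim-sum pairwise:
1 ^ 5 = 4
4 ^ 8 = 12
12 ^ 3 = 15
The overall nim-sum is X = 15. A pile of size p has a winning move iff p XOR X < p (reduce it to p XOR X).
  1: 1 XOR 15 = 14 ≥ 1 — no move.
  5: 5 XOR 15 = 10 ≥ 5 — no move.
  8: 8 XOR 15 = 7 < 8 — winning move (to 7).
  3: 3 XOR 15 = 12 ≥ 3 — no move.
That gives 1 winning move.

1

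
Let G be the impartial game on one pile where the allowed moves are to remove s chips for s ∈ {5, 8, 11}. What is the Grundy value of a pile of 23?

Build the Grundy sequence with g(k) = mex{g(k−s) : s ∈ {5, 8, 11}, s ≤ k}:
k:     0  1  2  3  4  5  6  7  8  9 10 11 12 13 14 15 16 17 18 19 20 21 22 23
g(k):  0  0  0  0  0  1  1  1  1  1  2  2  2  2  2  3  0  0  0  0  0  1  1  1
So g(23) = 1.

1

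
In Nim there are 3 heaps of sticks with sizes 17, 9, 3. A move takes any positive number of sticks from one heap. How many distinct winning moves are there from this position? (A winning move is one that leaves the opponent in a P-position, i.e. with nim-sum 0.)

Write each in binary and XOR column by column:
  10001  (17)
  01001  (9)
  00011  (3)
  -----
  11011  (27)
The overall nim-sum is X = 27. A heap of size p has a winning move iff p XOR X < p (reduce it to p XOR X).
  17: 17 XOR 27 = 10 < 17 — winning move (to 10).
  9: 9 XOR 27 = 18 ≥ 9 — no move.
  3: 3 XOR 27 = 24 ≥ 3 — no move.
That gives 1 winning move.

1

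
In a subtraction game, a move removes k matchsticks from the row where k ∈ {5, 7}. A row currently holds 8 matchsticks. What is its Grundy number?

Compute g(0), g(1), … for moves {5, 7}:
k:     0  1  2  3  4  5  6  7  8
g(k):  0  0  0  0  0  1  1  1  1
So g(8) = 1.

1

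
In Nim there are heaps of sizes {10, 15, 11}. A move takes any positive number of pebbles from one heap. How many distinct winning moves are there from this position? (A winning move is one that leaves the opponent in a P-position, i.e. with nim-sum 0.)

Compute the nim-sum pairwise:
10 XOR 15 = 5
5 XOR 11 = 14
The overall nim-sum is X = 14. A heap of size p has a winning move iff p XOR X < p (reduce it to p XOR X).
  10: 10 XOR 14 = 4 < 10 — winning move (to 4).
  15: 15 XOR 14 = 1 < 15 — winning move (to 1).
  11: 11 XOR 14 = 5 < 11 — winning move (to 5).
That gives 3 winning moves.

3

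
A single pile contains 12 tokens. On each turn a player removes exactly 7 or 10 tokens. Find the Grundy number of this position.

Compute g(0), g(1), … for moves {7, 10}:
g(0) = mex{} = 0
g(1) = mex{} = 0
g(2) = mex{} = 0
g(3) = mex{} = 0
g(4) = mex{} = 0
g(5) = mex{} = 0
g(6) = mex{} = 0
g(7) = mex{0} = 1
g(8) = mex{0} = 1
g(9) = mex{0} = 1
g(10) = mex{0} = 1
g(11) = mex{0} = 1
g(12) = mex{0} = 1
So g(12) = 1.

1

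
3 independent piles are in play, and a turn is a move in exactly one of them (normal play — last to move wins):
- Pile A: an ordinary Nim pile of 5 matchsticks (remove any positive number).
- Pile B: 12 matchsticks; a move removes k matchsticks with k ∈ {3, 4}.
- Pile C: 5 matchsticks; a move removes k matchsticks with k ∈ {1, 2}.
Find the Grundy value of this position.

6

Pile A is a plain Nim pile of size 5, so its Grundy value is 5.
Grundy values for pile B (subtraction set {3, 4}):
g(0) = mex{} = 0
g(1) = mex{} = 0
g(2) = mex{} = 0
g(3) = mex{0} = 1
g(4) = mex{0} = 1
g(5) = mex{0} = 1
g(6) = mex{0,1} = 2
g(7) = mex{1} = 0
g(8) = mex{1} = 0
g(9) = mex{1,2} = 0
g(10) = mex{0,2} = 1
g(11) = mex{0} = 1
g(12) = mex{0} = 1
So g(12) = 1.
For pile C, compute g(0), g(1), … with moves {1, 2}:
k:     0  1  2  3  4  5
g(k):  0  1  2  0  1  2
So g(5) = 2.
The value of a disjunctive sum is the nim-sum of the parts.
Combined value = 5 XOR 1 XOR 2 = 6.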